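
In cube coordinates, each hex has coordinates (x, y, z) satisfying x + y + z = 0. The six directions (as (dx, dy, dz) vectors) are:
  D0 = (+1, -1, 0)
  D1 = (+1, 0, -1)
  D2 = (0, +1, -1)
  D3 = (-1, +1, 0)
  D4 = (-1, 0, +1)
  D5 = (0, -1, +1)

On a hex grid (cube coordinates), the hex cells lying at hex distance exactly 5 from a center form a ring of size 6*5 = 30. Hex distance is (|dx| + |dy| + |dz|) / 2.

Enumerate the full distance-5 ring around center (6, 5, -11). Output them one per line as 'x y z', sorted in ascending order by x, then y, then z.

Walk ring at distance 5 from (6, 5, -11):
Start at center + D4*5 = (1, 5, -6)
  hex 0: (1, 5, -6)
  hex 1: (2, 4, -6)
  hex 2: (3, 3, -6)
  hex 3: (4, 2, -6)
  hex 4: (5, 1, -6)
  hex 5: (6, 0, -6)
  hex 6: (7, 0, -7)
  hex 7: (8, 0, -8)
  hex 8: (9, 0, -9)
  hex 9: (10, 0, -10)
  hex 10: (11, 0, -11)
  hex 11: (11, 1, -12)
  hex 12: (11, 2, -13)
  hex 13: (11, 3, -14)
  hex 14: (11, 4, -15)
  hex 15: (11, 5, -16)
  hex 16: (10, 6, -16)
  hex 17: (9, 7, -16)
  hex 18: (8, 8, -16)
  hex 19: (7, 9, -16)
  hex 20: (6, 10, -16)
  hex 21: (5, 10, -15)
  hex 22: (4, 10, -14)
  hex 23: (3, 10, -13)
  hex 24: (2, 10, -12)
  hex 25: (1, 10, -11)
  hex 26: (1, 9, -10)
  hex 27: (1, 8, -9)
  hex 28: (1, 7, -8)
  hex 29: (1, 6, -7)
Sorted: 30 hexes.

Answer: 1 5 -6
1 6 -7
1 7 -8
1 8 -9
1 9 -10
1 10 -11
2 4 -6
2 10 -12
3 3 -6
3 10 -13
4 2 -6
4 10 -14
5 1 -6
5 10 -15
6 0 -6
6 10 -16
7 0 -7
7 9 -16
8 0 -8
8 8 -16
9 0 -9
9 7 -16
10 0 -10
10 6 -16
11 0 -11
11 1 -12
11 2 -13
11 3 -14
11 4 -15
11 5 -16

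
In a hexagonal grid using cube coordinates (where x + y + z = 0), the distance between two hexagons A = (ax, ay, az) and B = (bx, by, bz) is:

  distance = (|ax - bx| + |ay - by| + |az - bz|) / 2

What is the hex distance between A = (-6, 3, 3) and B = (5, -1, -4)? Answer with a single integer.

Answer: 11

Derivation:
|ax - bx| = |-6 - 5| = 11
|ay - by| = |3 - (-1)| = 4
|az - bz| = |3 - (-4)| = 7
distance = (11 + 4 + 7) / 2 = 22 / 2 = 11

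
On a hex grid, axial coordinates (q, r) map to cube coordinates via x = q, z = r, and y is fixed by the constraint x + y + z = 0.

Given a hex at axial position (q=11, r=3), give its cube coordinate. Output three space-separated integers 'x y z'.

x = q = 11
z = r = 3
y = -x - z = -(11) - (3) = -14

Answer: 11 -14 3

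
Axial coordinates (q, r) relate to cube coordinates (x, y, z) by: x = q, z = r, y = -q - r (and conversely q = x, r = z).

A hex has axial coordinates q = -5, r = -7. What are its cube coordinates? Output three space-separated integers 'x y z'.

x = q = -5
z = r = -7
y = -x - z = -(-5) - (-7) = 12

Answer: -5 12 -7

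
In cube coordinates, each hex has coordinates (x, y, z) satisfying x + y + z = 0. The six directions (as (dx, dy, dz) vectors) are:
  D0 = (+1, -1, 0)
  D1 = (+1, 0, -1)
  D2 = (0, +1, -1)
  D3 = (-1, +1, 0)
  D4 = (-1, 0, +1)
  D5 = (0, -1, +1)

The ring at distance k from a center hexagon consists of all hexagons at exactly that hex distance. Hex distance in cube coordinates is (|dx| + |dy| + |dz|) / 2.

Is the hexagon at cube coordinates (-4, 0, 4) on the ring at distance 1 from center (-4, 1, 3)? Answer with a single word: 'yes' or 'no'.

Answer: yes

Derivation:
|px - cx| = |-4 - (-4)| = 0
|py - cy| = |0 - 1| = 1
|pz - cz| = |4 - 3| = 1
distance = (0+1+1)/2 = 2/2 = 1
radius = 1; distance == radius -> yes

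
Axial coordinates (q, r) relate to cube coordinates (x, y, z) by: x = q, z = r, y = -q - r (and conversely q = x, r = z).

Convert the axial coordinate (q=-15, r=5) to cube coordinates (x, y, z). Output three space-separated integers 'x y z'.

x = q = -15
z = r = 5
y = -x - z = -(-15) - (5) = 10

Answer: -15 10 5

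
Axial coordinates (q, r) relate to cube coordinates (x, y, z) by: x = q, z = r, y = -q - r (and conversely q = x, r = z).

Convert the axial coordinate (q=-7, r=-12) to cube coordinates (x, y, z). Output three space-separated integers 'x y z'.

x = q = -7
z = r = -12
y = -x - z = -(-7) - (-12) = 19

Answer: -7 19 -12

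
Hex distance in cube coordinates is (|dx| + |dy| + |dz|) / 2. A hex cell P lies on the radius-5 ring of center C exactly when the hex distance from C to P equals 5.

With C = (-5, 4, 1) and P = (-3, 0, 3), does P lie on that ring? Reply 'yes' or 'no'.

Answer: no

Derivation:
|px - cx| = |-3 - (-5)| = 2
|py - cy| = |0 - 4| = 4
|pz - cz| = |3 - 1| = 2
distance = (2+4+2)/2 = 8/2 = 4
radius = 5; distance != radius -> no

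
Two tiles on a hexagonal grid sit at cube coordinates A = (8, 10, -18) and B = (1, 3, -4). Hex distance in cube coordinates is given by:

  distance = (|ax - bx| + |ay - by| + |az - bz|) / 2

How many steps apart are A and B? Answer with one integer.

|ax - bx| = |8 - 1| = 7
|ay - by| = |10 - 3| = 7
|az - bz| = |-18 - (-4)| = 14
distance = (7 + 7 + 14) / 2 = 28 / 2 = 14

Answer: 14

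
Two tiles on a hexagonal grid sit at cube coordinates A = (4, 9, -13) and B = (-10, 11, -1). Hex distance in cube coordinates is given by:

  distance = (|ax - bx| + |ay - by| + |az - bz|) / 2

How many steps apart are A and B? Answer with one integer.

Answer: 14

Derivation:
|ax - bx| = |4 - (-10)| = 14
|ay - by| = |9 - 11| = 2
|az - bz| = |-13 - (-1)| = 12
distance = (14 + 2 + 12) / 2 = 28 / 2 = 14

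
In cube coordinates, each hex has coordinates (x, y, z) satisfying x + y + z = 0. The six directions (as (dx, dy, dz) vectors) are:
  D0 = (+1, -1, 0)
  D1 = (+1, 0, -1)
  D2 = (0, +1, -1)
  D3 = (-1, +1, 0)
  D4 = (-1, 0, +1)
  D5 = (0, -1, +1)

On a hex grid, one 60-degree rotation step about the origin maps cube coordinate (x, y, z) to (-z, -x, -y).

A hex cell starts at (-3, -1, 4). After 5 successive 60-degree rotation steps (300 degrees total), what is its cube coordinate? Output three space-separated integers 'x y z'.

Answer: 1 -4 3

Derivation:
Start: (-3, -1, 4)
Step 1: (-3, -1, 4) -> (-(4), -(-3), -(-1)) = (-4, 3, 1)
Step 2: (-4, 3, 1) -> (-(1), -(-4), -(3)) = (-1, 4, -3)
Step 3: (-1, 4, -3) -> (-(-3), -(-1), -(4)) = (3, 1, -4)
Step 4: (3, 1, -4) -> (-(-4), -(3), -(1)) = (4, -3, -1)
Step 5: (4, -3, -1) -> (-(-1), -(4), -(-3)) = (1, -4, 3)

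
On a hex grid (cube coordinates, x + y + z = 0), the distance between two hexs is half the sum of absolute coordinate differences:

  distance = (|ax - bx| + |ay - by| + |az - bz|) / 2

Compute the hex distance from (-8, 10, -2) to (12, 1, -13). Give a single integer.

Answer: 20

Derivation:
|ax - bx| = |-8 - 12| = 20
|ay - by| = |10 - 1| = 9
|az - bz| = |-2 - (-13)| = 11
distance = (20 + 9 + 11) / 2 = 40 / 2 = 20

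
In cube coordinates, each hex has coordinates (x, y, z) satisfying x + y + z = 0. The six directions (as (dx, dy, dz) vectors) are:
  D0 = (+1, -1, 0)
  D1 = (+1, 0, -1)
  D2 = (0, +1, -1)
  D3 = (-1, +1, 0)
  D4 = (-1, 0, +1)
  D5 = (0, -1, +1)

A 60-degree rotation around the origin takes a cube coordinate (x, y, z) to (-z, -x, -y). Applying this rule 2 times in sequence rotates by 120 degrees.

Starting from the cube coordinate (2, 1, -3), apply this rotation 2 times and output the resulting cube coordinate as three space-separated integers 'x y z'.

Start: (2, 1, -3)
Step 1: (2, 1, -3) -> (-(-3), -(2), -(1)) = (3, -2, -1)
Step 2: (3, -2, -1) -> (-(-1), -(3), -(-2)) = (1, -3, 2)

Answer: 1 -3 2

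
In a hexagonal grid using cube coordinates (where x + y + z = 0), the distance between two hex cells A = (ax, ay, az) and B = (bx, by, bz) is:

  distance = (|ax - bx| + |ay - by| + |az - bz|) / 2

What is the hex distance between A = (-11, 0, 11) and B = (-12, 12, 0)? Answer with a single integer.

Answer: 12

Derivation:
|ax - bx| = |-11 - (-12)| = 1
|ay - by| = |0 - 12| = 12
|az - bz| = |11 - 0| = 11
distance = (1 + 12 + 11) / 2 = 24 / 2 = 12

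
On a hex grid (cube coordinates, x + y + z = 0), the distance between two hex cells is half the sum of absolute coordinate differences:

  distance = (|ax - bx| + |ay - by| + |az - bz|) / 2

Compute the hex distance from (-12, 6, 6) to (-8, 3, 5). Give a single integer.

|ax - bx| = |-12 - (-8)| = 4
|ay - by| = |6 - 3| = 3
|az - bz| = |6 - 5| = 1
distance = (4 + 3 + 1) / 2 = 8 / 2 = 4

Answer: 4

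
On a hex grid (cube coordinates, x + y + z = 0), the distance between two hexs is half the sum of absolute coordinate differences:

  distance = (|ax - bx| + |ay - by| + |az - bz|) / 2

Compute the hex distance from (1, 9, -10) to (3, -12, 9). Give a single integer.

|ax - bx| = |1 - 3| = 2
|ay - by| = |9 - (-12)| = 21
|az - bz| = |-10 - 9| = 19
distance = (2 + 21 + 19) / 2 = 42 / 2 = 21

Answer: 21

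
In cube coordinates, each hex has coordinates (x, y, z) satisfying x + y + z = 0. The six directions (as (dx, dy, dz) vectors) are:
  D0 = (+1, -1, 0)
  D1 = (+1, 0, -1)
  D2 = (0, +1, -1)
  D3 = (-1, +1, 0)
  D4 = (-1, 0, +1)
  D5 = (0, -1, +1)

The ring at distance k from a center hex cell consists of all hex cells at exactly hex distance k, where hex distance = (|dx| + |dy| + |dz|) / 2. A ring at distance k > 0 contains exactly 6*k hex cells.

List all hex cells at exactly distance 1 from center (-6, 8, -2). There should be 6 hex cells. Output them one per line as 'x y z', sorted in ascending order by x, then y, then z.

Answer: -7 8 -1
-7 9 -2
-6 7 -1
-6 9 -3
-5 7 -2
-5 8 -3

Derivation:
Walk ring at distance 1 from (-6, 8, -2):
Start at center + D4*1 = (-7, 8, -1)
  hex 0: (-7, 8, -1)
  hex 1: (-6, 7, -1)
  hex 2: (-5, 7, -2)
  hex 3: (-5, 8, -3)
  hex 4: (-6, 9, -3)
  hex 5: (-7, 9, -2)
Sorted: 6 hexes.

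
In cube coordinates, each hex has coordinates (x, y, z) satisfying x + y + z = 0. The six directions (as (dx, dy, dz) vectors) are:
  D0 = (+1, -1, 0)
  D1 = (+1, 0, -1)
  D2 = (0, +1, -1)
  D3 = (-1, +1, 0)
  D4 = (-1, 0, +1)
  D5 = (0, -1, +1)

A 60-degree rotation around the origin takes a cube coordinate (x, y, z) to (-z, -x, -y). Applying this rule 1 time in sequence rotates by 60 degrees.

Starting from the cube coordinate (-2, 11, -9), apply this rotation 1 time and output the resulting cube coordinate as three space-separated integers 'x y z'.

Start: (-2, 11, -9)
Step 1: (-2, 11, -9) -> (-(-9), -(-2), -(11)) = (9, 2, -11)

Answer: 9 2 -11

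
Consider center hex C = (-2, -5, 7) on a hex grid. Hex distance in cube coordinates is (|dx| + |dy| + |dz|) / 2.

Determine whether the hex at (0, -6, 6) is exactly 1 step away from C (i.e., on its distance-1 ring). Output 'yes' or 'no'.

|px - cx| = |0 - (-2)| = 2
|py - cy| = |-6 - (-5)| = 1
|pz - cz| = |6 - 7| = 1
distance = (2+1+1)/2 = 4/2 = 2
radius = 1; distance != radius -> no

Answer: no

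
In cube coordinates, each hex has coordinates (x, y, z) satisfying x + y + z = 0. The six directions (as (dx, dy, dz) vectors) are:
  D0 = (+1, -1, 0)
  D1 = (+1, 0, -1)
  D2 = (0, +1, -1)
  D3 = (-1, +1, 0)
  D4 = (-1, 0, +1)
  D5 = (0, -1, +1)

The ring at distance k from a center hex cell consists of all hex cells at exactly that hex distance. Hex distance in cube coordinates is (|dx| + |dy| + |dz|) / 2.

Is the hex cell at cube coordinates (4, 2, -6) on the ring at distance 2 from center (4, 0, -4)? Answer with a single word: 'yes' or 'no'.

|px - cx| = |4 - 4| = 0
|py - cy| = |2 - 0| = 2
|pz - cz| = |-6 - (-4)| = 2
distance = (0+2+2)/2 = 4/2 = 2
radius = 2; distance == radius -> yes

Answer: yes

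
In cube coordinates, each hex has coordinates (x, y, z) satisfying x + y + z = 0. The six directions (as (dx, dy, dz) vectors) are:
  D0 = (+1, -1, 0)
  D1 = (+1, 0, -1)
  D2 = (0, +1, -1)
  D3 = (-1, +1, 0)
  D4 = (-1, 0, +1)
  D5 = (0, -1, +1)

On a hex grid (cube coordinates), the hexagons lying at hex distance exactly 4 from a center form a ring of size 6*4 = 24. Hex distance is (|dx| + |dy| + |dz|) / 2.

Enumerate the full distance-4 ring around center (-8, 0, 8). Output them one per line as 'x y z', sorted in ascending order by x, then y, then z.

Walk ring at distance 4 from (-8, 0, 8):
Start at center + D4*4 = (-12, 0, 12)
  hex 0: (-12, 0, 12)
  hex 1: (-11, -1, 12)
  hex 2: (-10, -2, 12)
  hex 3: (-9, -3, 12)
  hex 4: (-8, -4, 12)
  hex 5: (-7, -4, 11)
  hex 6: (-6, -4, 10)
  hex 7: (-5, -4, 9)
  hex 8: (-4, -4, 8)
  hex 9: (-4, -3, 7)
  hex 10: (-4, -2, 6)
  hex 11: (-4, -1, 5)
  hex 12: (-4, 0, 4)
  hex 13: (-5, 1, 4)
  hex 14: (-6, 2, 4)
  hex 15: (-7, 3, 4)
  hex 16: (-8, 4, 4)
  hex 17: (-9, 4, 5)
  hex 18: (-10, 4, 6)
  hex 19: (-11, 4, 7)
  hex 20: (-12, 4, 8)
  hex 21: (-12, 3, 9)
  hex 22: (-12, 2, 10)
  hex 23: (-12, 1, 11)
Sorted: 24 hexes.

Answer: -12 0 12
-12 1 11
-12 2 10
-12 3 9
-12 4 8
-11 -1 12
-11 4 7
-10 -2 12
-10 4 6
-9 -3 12
-9 4 5
-8 -4 12
-8 4 4
-7 -4 11
-7 3 4
-6 -4 10
-6 2 4
-5 -4 9
-5 1 4
-4 -4 8
-4 -3 7
-4 -2 6
-4 -1 5
-4 0 4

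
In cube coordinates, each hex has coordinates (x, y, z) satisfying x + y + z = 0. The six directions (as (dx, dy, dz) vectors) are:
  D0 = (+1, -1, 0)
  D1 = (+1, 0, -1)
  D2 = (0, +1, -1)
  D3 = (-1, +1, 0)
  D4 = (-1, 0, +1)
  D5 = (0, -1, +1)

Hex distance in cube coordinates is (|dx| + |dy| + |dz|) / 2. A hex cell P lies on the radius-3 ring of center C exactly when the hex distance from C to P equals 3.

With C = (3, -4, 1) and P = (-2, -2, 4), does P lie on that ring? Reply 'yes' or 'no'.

Answer: no

Derivation:
|px - cx| = |-2 - 3| = 5
|py - cy| = |-2 - (-4)| = 2
|pz - cz| = |4 - 1| = 3
distance = (5+2+3)/2 = 10/2 = 5
radius = 3; distance != radius -> no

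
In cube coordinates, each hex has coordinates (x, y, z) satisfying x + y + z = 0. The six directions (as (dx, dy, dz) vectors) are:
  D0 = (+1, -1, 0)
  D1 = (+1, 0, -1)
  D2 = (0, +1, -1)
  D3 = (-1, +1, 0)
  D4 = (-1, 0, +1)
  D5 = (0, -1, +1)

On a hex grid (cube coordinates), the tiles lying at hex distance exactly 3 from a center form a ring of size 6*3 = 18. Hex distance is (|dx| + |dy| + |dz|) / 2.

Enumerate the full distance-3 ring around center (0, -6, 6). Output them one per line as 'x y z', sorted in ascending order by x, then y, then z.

Walk ring at distance 3 from (0, -6, 6):
Start at center + D4*3 = (-3, -6, 9)
  hex 0: (-3, -6, 9)
  hex 1: (-2, -7, 9)
  hex 2: (-1, -8, 9)
  hex 3: (0, -9, 9)
  hex 4: (1, -9, 8)
  hex 5: (2, -9, 7)
  hex 6: (3, -9, 6)
  hex 7: (3, -8, 5)
  hex 8: (3, -7, 4)
  hex 9: (3, -6, 3)
  hex 10: (2, -5, 3)
  hex 11: (1, -4, 3)
  hex 12: (0, -3, 3)
  hex 13: (-1, -3, 4)
  hex 14: (-2, -3, 5)
  hex 15: (-3, -3, 6)
  hex 16: (-3, -4, 7)
  hex 17: (-3, -5, 8)
Sorted: 18 hexes.

Answer: -3 -6 9
-3 -5 8
-3 -4 7
-3 -3 6
-2 -7 9
-2 -3 5
-1 -8 9
-1 -3 4
0 -9 9
0 -3 3
1 -9 8
1 -4 3
2 -9 7
2 -5 3
3 -9 6
3 -8 5
3 -7 4
3 -6 3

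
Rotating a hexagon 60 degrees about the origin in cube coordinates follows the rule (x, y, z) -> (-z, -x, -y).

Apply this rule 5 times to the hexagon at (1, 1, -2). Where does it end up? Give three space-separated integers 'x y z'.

Start: (1, 1, -2)
Step 1: (1, 1, -2) -> (-(-2), -(1), -(1)) = (2, -1, -1)
Step 2: (2, -1, -1) -> (-(-1), -(2), -(-1)) = (1, -2, 1)
Step 3: (1, -2, 1) -> (-(1), -(1), -(-2)) = (-1, -1, 2)
Step 4: (-1, -1, 2) -> (-(2), -(-1), -(-1)) = (-2, 1, 1)
Step 5: (-2, 1, 1) -> (-(1), -(-2), -(1)) = (-1, 2, -1)

Answer: -1 2 -1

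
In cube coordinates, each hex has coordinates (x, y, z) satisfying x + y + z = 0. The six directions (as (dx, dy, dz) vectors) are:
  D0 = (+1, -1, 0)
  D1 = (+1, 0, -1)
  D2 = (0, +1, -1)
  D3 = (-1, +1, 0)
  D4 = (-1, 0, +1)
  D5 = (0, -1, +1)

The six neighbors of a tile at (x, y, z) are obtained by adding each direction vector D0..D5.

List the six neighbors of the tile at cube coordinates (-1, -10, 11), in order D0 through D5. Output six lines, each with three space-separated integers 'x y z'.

Center: (-1, -10, 11). Add each direction:
  D0: (-1, -10, 11) + (1, -1, 0) = (0, -11, 11)
  D1: (-1, -10, 11) + (1, 0, -1) = (0, -10, 10)
  D2: (-1, -10, 11) + (0, 1, -1) = (-1, -9, 10)
  D3: (-1, -10, 11) + (-1, 1, 0) = (-2, -9, 11)
  D4: (-1, -10, 11) + (-1, 0, 1) = (-2, -10, 12)
  D5: (-1, -10, 11) + (0, -1, 1) = (-1, -11, 12)

Answer: 0 -11 11
0 -10 10
-1 -9 10
-2 -9 11
-2 -10 12
-1 -11 12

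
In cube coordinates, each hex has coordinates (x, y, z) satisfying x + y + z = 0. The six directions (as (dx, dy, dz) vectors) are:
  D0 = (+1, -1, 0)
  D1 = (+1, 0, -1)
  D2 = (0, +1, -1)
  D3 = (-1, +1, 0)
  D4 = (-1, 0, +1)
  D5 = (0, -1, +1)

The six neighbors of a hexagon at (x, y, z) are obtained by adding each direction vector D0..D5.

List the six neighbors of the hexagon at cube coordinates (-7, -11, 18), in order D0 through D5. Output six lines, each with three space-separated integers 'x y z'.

Answer: -6 -12 18
-6 -11 17
-7 -10 17
-8 -10 18
-8 -11 19
-7 -12 19

Derivation:
Center: (-7, -11, 18). Add each direction:
  D0: (-7, -11, 18) + (1, -1, 0) = (-6, -12, 18)
  D1: (-7, -11, 18) + (1, 0, -1) = (-6, -11, 17)
  D2: (-7, -11, 18) + (0, 1, -1) = (-7, -10, 17)
  D3: (-7, -11, 18) + (-1, 1, 0) = (-8, -10, 18)
  D4: (-7, -11, 18) + (-1, 0, 1) = (-8, -11, 19)
  D5: (-7, -11, 18) + (0, -1, 1) = (-7, -12, 19)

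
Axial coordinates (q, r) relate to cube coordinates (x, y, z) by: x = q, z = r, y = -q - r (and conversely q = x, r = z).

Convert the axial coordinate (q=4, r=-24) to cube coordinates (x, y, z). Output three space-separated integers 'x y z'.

Answer: 4 20 -24

Derivation:
x = q = 4
z = r = -24
y = -x - z = -(4) - (-24) = 20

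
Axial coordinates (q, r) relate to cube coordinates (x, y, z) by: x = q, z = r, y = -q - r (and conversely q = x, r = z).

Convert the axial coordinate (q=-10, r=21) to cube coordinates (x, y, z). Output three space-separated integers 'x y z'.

Answer: -10 -11 21

Derivation:
x = q = -10
z = r = 21
y = -x - z = -(-10) - (21) = -11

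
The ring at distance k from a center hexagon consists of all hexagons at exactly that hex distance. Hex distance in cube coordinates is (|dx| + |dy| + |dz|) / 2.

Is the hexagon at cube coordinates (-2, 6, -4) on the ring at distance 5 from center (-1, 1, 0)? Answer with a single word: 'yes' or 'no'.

|px - cx| = |-2 - (-1)| = 1
|py - cy| = |6 - 1| = 5
|pz - cz| = |-4 - 0| = 4
distance = (1+5+4)/2 = 10/2 = 5
radius = 5; distance == radius -> yes

Answer: yes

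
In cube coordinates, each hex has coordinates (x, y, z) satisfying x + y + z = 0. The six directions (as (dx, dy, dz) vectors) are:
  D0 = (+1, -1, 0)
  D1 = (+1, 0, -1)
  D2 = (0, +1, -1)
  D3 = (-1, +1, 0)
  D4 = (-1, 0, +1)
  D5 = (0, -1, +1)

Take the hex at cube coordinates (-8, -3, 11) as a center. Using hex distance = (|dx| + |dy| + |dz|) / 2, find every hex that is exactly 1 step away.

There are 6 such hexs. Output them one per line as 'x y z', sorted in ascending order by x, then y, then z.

Answer: -9 -3 12
-9 -2 11
-8 -4 12
-8 -2 10
-7 -4 11
-7 -3 10

Derivation:
Walk ring at distance 1 from (-8, -3, 11):
Start at center + D4*1 = (-9, -3, 12)
  hex 0: (-9, -3, 12)
  hex 1: (-8, -4, 12)
  hex 2: (-7, -4, 11)
  hex 3: (-7, -3, 10)
  hex 4: (-8, -2, 10)
  hex 5: (-9, -2, 11)
Sorted: 6 hexes.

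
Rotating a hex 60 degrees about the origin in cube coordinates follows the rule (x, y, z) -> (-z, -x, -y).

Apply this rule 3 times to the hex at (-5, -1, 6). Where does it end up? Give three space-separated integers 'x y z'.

Start: (-5, -1, 6)
Step 1: (-5, -1, 6) -> (-(6), -(-5), -(-1)) = (-6, 5, 1)
Step 2: (-6, 5, 1) -> (-(1), -(-6), -(5)) = (-1, 6, -5)
Step 3: (-1, 6, -5) -> (-(-5), -(-1), -(6)) = (5, 1, -6)

Answer: 5 1 -6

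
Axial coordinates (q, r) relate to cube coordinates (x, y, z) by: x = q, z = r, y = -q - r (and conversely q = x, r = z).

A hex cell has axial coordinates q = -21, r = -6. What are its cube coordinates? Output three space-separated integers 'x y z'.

Answer: -21 27 -6

Derivation:
x = q = -21
z = r = -6
y = -x - z = -(-21) - (-6) = 27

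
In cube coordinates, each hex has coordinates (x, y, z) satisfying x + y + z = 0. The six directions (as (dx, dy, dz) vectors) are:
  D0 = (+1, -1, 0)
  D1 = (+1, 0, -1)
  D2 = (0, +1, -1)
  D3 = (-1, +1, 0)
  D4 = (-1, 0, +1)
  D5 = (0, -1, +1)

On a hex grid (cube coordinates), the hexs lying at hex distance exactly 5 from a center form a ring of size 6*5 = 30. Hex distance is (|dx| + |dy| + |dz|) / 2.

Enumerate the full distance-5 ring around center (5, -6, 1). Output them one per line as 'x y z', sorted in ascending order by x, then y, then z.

Answer: 0 -6 6
0 -5 5
0 -4 4
0 -3 3
0 -2 2
0 -1 1
1 -7 6
1 -1 0
2 -8 6
2 -1 -1
3 -9 6
3 -1 -2
4 -10 6
4 -1 -3
5 -11 6
5 -1 -4
6 -11 5
6 -2 -4
7 -11 4
7 -3 -4
8 -11 3
8 -4 -4
9 -11 2
9 -5 -4
10 -11 1
10 -10 0
10 -9 -1
10 -8 -2
10 -7 -3
10 -6 -4

Derivation:
Walk ring at distance 5 from (5, -6, 1):
Start at center + D4*5 = (0, -6, 6)
  hex 0: (0, -6, 6)
  hex 1: (1, -7, 6)
  hex 2: (2, -8, 6)
  hex 3: (3, -9, 6)
  hex 4: (4, -10, 6)
  hex 5: (5, -11, 6)
  hex 6: (6, -11, 5)
  hex 7: (7, -11, 4)
  hex 8: (8, -11, 3)
  hex 9: (9, -11, 2)
  hex 10: (10, -11, 1)
  hex 11: (10, -10, 0)
  hex 12: (10, -9, -1)
  hex 13: (10, -8, -2)
  hex 14: (10, -7, -3)
  hex 15: (10, -6, -4)
  hex 16: (9, -5, -4)
  hex 17: (8, -4, -4)
  hex 18: (7, -3, -4)
  hex 19: (6, -2, -4)
  hex 20: (5, -1, -4)
  hex 21: (4, -1, -3)
  hex 22: (3, -1, -2)
  hex 23: (2, -1, -1)
  hex 24: (1, -1, 0)
  hex 25: (0, -1, 1)
  hex 26: (0, -2, 2)
  hex 27: (0, -3, 3)
  hex 28: (0, -4, 4)
  hex 29: (0, -5, 5)
Sorted: 30 hexes.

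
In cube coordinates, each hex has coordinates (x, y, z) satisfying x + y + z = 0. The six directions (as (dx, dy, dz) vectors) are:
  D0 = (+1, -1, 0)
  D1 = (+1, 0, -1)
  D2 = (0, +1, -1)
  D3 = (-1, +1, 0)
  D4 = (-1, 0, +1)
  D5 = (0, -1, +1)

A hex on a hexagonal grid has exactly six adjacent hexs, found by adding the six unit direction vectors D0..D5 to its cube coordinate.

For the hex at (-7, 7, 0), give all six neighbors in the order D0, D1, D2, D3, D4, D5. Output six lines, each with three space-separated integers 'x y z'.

Center: (-7, 7, 0). Add each direction:
  D0: (-7, 7, 0) + (1, -1, 0) = (-6, 6, 0)
  D1: (-7, 7, 0) + (1, 0, -1) = (-6, 7, -1)
  D2: (-7, 7, 0) + (0, 1, -1) = (-7, 8, -1)
  D3: (-7, 7, 0) + (-1, 1, 0) = (-8, 8, 0)
  D4: (-7, 7, 0) + (-1, 0, 1) = (-8, 7, 1)
  D5: (-7, 7, 0) + (0, -1, 1) = (-7, 6, 1)

Answer: -6 6 0
-6 7 -1
-7 8 -1
-8 8 0
-8 7 1
-7 6 1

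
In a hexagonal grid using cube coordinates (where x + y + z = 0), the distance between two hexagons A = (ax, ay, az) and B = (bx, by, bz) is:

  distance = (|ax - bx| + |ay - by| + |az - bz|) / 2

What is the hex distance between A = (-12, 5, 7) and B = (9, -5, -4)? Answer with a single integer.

|ax - bx| = |-12 - 9| = 21
|ay - by| = |5 - (-5)| = 10
|az - bz| = |7 - (-4)| = 11
distance = (21 + 10 + 11) / 2 = 42 / 2 = 21

Answer: 21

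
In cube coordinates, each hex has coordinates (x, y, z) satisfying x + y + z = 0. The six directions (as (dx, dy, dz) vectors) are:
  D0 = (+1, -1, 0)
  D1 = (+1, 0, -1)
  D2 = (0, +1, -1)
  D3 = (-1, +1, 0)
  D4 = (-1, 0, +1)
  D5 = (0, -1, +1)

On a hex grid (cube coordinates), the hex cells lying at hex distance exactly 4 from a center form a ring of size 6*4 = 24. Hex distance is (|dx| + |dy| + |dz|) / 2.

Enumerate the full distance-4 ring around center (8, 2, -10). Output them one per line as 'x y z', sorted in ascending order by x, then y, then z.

Answer: 4 2 -6
4 3 -7
4 4 -8
4 5 -9
4 6 -10
5 1 -6
5 6 -11
6 0 -6
6 6 -12
7 -1 -6
7 6 -13
8 -2 -6
8 6 -14
9 -2 -7
9 5 -14
10 -2 -8
10 4 -14
11 -2 -9
11 3 -14
12 -2 -10
12 -1 -11
12 0 -12
12 1 -13
12 2 -14

Derivation:
Walk ring at distance 4 from (8, 2, -10):
Start at center + D4*4 = (4, 2, -6)
  hex 0: (4, 2, -6)
  hex 1: (5, 1, -6)
  hex 2: (6, 0, -6)
  hex 3: (7, -1, -6)
  hex 4: (8, -2, -6)
  hex 5: (9, -2, -7)
  hex 6: (10, -2, -8)
  hex 7: (11, -2, -9)
  hex 8: (12, -2, -10)
  hex 9: (12, -1, -11)
  hex 10: (12, 0, -12)
  hex 11: (12, 1, -13)
  hex 12: (12, 2, -14)
  hex 13: (11, 3, -14)
  hex 14: (10, 4, -14)
  hex 15: (9, 5, -14)
  hex 16: (8, 6, -14)
  hex 17: (7, 6, -13)
  hex 18: (6, 6, -12)
  hex 19: (5, 6, -11)
  hex 20: (4, 6, -10)
  hex 21: (4, 5, -9)
  hex 22: (4, 4, -8)
  hex 23: (4, 3, -7)
Sorted: 24 hexes.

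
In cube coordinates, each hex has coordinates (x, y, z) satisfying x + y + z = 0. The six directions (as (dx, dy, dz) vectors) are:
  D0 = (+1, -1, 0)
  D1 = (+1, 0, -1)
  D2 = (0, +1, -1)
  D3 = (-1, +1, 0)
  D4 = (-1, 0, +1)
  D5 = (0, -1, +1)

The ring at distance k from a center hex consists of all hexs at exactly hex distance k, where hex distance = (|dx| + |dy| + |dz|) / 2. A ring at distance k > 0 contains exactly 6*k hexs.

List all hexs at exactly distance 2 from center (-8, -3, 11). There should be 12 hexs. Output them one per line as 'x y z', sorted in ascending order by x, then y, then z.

Walk ring at distance 2 from (-8, -3, 11):
Start at center + D4*2 = (-10, -3, 13)
  hex 0: (-10, -3, 13)
  hex 1: (-9, -4, 13)
  hex 2: (-8, -5, 13)
  hex 3: (-7, -5, 12)
  hex 4: (-6, -5, 11)
  hex 5: (-6, -4, 10)
  hex 6: (-6, -3, 9)
  hex 7: (-7, -2, 9)
  hex 8: (-8, -1, 9)
  hex 9: (-9, -1, 10)
  hex 10: (-10, -1, 11)
  hex 11: (-10, -2, 12)
Sorted: 12 hexes.

Answer: -10 -3 13
-10 -2 12
-10 -1 11
-9 -4 13
-9 -1 10
-8 -5 13
-8 -1 9
-7 -5 12
-7 -2 9
-6 -5 11
-6 -4 10
-6 -3 9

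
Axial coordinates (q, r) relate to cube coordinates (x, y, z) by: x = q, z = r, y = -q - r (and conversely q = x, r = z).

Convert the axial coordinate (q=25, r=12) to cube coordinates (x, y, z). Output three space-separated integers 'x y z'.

x = q = 25
z = r = 12
y = -x - z = -(25) - (12) = -37

Answer: 25 -37 12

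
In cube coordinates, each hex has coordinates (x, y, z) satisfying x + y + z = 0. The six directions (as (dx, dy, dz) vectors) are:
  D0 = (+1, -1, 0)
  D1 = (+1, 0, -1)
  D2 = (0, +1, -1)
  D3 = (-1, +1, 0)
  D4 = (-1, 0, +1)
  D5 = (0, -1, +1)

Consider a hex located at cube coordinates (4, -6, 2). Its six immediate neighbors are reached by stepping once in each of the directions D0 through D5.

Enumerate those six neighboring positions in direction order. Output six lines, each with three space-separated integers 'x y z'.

Center: (4, -6, 2). Add each direction:
  D0: (4, -6, 2) + (1, -1, 0) = (5, -7, 2)
  D1: (4, -6, 2) + (1, 0, -1) = (5, -6, 1)
  D2: (4, -6, 2) + (0, 1, -1) = (4, -5, 1)
  D3: (4, -6, 2) + (-1, 1, 0) = (3, -5, 2)
  D4: (4, -6, 2) + (-1, 0, 1) = (3, -6, 3)
  D5: (4, -6, 2) + (0, -1, 1) = (4, -7, 3)

Answer: 5 -7 2
5 -6 1
4 -5 1
3 -5 2
3 -6 3
4 -7 3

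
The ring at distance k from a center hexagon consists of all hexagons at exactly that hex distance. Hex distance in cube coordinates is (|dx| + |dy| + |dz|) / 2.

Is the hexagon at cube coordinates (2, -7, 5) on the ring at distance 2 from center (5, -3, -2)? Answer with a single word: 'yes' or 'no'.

Answer: no

Derivation:
|px - cx| = |2 - 5| = 3
|py - cy| = |-7 - (-3)| = 4
|pz - cz| = |5 - (-2)| = 7
distance = (3+4+7)/2 = 14/2 = 7
radius = 2; distance != radius -> no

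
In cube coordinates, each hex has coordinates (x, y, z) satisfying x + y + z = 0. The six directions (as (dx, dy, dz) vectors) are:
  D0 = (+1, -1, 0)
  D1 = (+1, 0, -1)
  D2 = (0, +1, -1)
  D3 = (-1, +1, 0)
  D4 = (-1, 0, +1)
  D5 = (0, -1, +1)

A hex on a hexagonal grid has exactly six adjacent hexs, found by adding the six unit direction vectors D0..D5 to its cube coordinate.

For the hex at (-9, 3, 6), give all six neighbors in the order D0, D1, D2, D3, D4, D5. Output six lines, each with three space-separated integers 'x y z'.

Center: (-9, 3, 6). Add each direction:
  D0: (-9, 3, 6) + (1, -1, 0) = (-8, 2, 6)
  D1: (-9, 3, 6) + (1, 0, -1) = (-8, 3, 5)
  D2: (-9, 3, 6) + (0, 1, -1) = (-9, 4, 5)
  D3: (-9, 3, 6) + (-1, 1, 0) = (-10, 4, 6)
  D4: (-9, 3, 6) + (-1, 0, 1) = (-10, 3, 7)
  D5: (-9, 3, 6) + (0, -1, 1) = (-9, 2, 7)

Answer: -8 2 6
-8 3 5
-9 4 5
-10 4 6
-10 3 7
-9 2 7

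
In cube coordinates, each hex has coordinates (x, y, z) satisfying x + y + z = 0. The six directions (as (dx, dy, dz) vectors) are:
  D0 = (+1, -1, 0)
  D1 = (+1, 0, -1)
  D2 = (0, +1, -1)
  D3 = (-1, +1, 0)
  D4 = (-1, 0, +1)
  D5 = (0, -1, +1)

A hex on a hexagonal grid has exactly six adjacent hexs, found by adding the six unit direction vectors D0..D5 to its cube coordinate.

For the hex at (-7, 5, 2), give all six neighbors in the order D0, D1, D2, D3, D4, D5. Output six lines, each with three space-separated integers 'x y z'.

Center: (-7, 5, 2). Add each direction:
  D0: (-7, 5, 2) + (1, -1, 0) = (-6, 4, 2)
  D1: (-7, 5, 2) + (1, 0, -1) = (-6, 5, 1)
  D2: (-7, 5, 2) + (0, 1, -1) = (-7, 6, 1)
  D3: (-7, 5, 2) + (-1, 1, 0) = (-8, 6, 2)
  D4: (-7, 5, 2) + (-1, 0, 1) = (-8, 5, 3)
  D5: (-7, 5, 2) + (0, -1, 1) = (-7, 4, 3)

Answer: -6 4 2
-6 5 1
-7 6 1
-8 6 2
-8 5 3
-7 4 3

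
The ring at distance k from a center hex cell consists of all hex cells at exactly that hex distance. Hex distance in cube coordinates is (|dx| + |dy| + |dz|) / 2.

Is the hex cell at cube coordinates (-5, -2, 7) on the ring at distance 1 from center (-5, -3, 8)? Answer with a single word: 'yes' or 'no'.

|px - cx| = |-5 - (-5)| = 0
|py - cy| = |-2 - (-3)| = 1
|pz - cz| = |7 - 8| = 1
distance = (0+1+1)/2 = 2/2 = 1
radius = 1; distance == radius -> yes

Answer: yes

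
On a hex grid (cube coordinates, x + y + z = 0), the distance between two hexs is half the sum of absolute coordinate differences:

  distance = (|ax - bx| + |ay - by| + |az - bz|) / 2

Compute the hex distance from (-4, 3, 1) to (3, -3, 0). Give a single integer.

|ax - bx| = |-4 - 3| = 7
|ay - by| = |3 - (-3)| = 6
|az - bz| = |1 - 0| = 1
distance = (7 + 6 + 1) / 2 = 14 / 2 = 7

Answer: 7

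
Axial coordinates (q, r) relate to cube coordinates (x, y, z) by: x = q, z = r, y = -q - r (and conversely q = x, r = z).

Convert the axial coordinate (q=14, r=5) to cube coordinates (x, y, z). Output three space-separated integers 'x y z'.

Answer: 14 -19 5

Derivation:
x = q = 14
z = r = 5
y = -x - z = -(14) - (5) = -19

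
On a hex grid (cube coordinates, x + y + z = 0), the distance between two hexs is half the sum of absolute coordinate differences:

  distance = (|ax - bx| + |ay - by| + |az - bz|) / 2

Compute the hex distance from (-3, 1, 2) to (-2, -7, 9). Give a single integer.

Answer: 8

Derivation:
|ax - bx| = |-3 - (-2)| = 1
|ay - by| = |1 - (-7)| = 8
|az - bz| = |2 - 9| = 7
distance = (1 + 8 + 7) / 2 = 16 / 2 = 8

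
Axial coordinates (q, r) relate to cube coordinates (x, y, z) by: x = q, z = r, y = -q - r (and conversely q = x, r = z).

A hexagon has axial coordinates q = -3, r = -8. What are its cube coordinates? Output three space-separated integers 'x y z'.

Answer: -3 11 -8

Derivation:
x = q = -3
z = r = -8
y = -x - z = -(-3) - (-8) = 11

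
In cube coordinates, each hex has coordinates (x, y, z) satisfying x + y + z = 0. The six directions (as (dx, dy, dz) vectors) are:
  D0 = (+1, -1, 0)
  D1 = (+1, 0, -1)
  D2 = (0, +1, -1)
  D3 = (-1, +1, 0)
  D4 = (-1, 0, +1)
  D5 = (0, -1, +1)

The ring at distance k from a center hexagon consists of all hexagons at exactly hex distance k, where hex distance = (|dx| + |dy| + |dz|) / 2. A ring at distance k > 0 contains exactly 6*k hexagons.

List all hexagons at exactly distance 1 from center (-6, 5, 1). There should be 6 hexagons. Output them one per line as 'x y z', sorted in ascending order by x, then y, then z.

Answer: -7 5 2
-7 6 1
-6 4 2
-6 6 0
-5 4 1
-5 5 0

Derivation:
Walk ring at distance 1 from (-6, 5, 1):
Start at center + D4*1 = (-7, 5, 2)
  hex 0: (-7, 5, 2)
  hex 1: (-6, 4, 2)
  hex 2: (-5, 4, 1)
  hex 3: (-5, 5, 0)
  hex 4: (-6, 6, 0)
  hex 5: (-7, 6, 1)
Sorted: 6 hexes.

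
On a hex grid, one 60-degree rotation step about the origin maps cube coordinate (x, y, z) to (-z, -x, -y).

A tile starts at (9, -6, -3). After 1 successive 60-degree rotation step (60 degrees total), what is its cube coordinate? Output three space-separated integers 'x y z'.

Start: (9, -6, -3)
Step 1: (9, -6, -3) -> (-(-3), -(9), -(-6)) = (3, -9, 6)

Answer: 3 -9 6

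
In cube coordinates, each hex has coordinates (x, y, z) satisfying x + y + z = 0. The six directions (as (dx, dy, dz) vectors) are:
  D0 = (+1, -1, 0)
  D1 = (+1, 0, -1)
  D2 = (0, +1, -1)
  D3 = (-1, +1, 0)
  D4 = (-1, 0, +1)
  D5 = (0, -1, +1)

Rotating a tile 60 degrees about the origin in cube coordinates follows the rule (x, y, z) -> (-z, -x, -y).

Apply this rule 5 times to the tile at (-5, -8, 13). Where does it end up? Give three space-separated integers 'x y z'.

Answer: 8 -13 5

Derivation:
Start: (-5, -8, 13)
Step 1: (-5, -8, 13) -> (-(13), -(-5), -(-8)) = (-13, 5, 8)
Step 2: (-13, 5, 8) -> (-(8), -(-13), -(5)) = (-8, 13, -5)
Step 3: (-8, 13, -5) -> (-(-5), -(-8), -(13)) = (5, 8, -13)
Step 4: (5, 8, -13) -> (-(-13), -(5), -(8)) = (13, -5, -8)
Step 5: (13, -5, -8) -> (-(-8), -(13), -(-5)) = (8, -13, 5)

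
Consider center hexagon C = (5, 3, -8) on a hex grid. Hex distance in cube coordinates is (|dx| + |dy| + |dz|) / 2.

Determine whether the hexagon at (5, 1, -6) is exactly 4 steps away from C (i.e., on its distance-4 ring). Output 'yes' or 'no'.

|px - cx| = |5 - 5| = 0
|py - cy| = |1 - 3| = 2
|pz - cz| = |-6 - (-8)| = 2
distance = (0+2+2)/2 = 4/2 = 2
radius = 4; distance != radius -> no

Answer: no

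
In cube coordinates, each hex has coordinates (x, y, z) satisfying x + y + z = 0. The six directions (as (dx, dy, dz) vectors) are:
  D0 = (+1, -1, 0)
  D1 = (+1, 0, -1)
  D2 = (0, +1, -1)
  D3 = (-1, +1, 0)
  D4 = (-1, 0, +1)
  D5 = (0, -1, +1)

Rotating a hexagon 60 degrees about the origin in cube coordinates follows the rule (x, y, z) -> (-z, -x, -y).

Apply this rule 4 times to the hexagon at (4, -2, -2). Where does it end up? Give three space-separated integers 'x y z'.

Answer: -2 4 -2

Derivation:
Start: (4, -2, -2)
Step 1: (4, -2, -2) -> (-(-2), -(4), -(-2)) = (2, -4, 2)
Step 2: (2, -4, 2) -> (-(2), -(2), -(-4)) = (-2, -2, 4)
Step 3: (-2, -2, 4) -> (-(4), -(-2), -(-2)) = (-4, 2, 2)
Step 4: (-4, 2, 2) -> (-(2), -(-4), -(2)) = (-2, 4, -2)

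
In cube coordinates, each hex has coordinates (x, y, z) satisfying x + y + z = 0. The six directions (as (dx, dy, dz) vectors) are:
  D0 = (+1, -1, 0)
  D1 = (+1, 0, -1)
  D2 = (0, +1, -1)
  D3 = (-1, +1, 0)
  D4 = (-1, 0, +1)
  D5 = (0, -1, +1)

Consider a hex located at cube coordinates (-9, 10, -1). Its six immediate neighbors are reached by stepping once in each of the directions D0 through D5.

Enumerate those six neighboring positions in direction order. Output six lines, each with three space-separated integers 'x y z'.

Center: (-9, 10, -1). Add each direction:
  D0: (-9, 10, -1) + (1, -1, 0) = (-8, 9, -1)
  D1: (-9, 10, -1) + (1, 0, -1) = (-8, 10, -2)
  D2: (-9, 10, -1) + (0, 1, -1) = (-9, 11, -2)
  D3: (-9, 10, -1) + (-1, 1, 0) = (-10, 11, -1)
  D4: (-9, 10, -1) + (-1, 0, 1) = (-10, 10, 0)
  D5: (-9, 10, -1) + (0, -1, 1) = (-9, 9, 0)

Answer: -8 9 -1
-8 10 -2
-9 11 -2
-10 11 -1
-10 10 0
-9 9 0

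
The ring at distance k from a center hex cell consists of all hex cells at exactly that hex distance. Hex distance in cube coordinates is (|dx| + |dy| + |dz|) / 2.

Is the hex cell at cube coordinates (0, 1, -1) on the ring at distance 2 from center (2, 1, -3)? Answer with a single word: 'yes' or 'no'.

|px - cx| = |0 - 2| = 2
|py - cy| = |1 - 1| = 0
|pz - cz| = |-1 - (-3)| = 2
distance = (2+0+2)/2 = 4/2 = 2
radius = 2; distance == radius -> yes

Answer: yes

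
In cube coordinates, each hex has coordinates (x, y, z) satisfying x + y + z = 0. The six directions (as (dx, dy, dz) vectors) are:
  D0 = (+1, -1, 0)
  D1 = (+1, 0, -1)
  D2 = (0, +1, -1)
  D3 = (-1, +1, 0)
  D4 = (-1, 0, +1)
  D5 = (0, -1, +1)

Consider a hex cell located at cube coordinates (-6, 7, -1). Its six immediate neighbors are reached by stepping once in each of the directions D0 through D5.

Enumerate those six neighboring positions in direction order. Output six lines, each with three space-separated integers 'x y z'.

Center: (-6, 7, -1). Add each direction:
  D0: (-6, 7, -1) + (1, -1, 0) = (-5, 6, -1)
  D1: (-6, 7, -1) + (1, 0, -1) = (-5, 7, -2)
  D2: (-6, 7, -1) + (0, 1, -1) = (-6, 8, -2)
  D3: (-6, 7, -1) + (-1, 1, 0) = (-7, 8, -1)
  D4: (-6, 7, -1) + (-1, 0, 1) = (-7, 7, 0)
  D5: (-6, 7, -1) + (0, -1, 1) = (-6, 6, 0)

Answer: -5 6 -1
-5 7 -2
-6 8 -2
-7 8 -1
-7 7 0
-6 6 0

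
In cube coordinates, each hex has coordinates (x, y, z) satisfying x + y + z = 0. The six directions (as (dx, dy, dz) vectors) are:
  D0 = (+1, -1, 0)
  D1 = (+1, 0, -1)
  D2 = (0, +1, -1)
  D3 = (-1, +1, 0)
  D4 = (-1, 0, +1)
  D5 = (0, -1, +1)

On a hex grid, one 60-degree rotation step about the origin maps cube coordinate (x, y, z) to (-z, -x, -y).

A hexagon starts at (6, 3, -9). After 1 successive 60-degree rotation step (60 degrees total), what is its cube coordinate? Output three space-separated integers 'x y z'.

Start: (6, 3, -9)
Step 1: (6, 3, -9) -> (-(-9), -(6), -(3)) = (9, -6, -3)

Answer: 9 -6 -3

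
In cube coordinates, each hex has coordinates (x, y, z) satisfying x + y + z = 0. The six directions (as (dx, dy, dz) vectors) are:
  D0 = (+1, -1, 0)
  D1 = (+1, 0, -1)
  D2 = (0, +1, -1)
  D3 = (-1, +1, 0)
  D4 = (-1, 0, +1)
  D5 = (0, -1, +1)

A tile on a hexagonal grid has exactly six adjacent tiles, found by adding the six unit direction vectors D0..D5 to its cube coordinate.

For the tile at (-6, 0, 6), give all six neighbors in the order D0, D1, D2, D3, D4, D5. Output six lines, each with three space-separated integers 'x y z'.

Answer: -5 -1 6
-5 0 5
-6 1 5
-7 1 6
-7 0 7
-6 -1 7

Derivation:
Center: (-6, 0, 6). Add each direction:
  D0: (-6, 0, 6) + (1, -1, 0) = (-5, -1, 6)
  D1: (-6, 0, 6) + (1, 0, -1) = (-5, 0, 5)
  D2: (-6, 0, 6) + (0, 1, -1) = (-6, 1, 5)
  D3: (-6, 0, 6) + (-1, 1, 0) = (-7, 1, 6)
  D4: (-6, 0, 6) + (-1, 0, 1) = (-7, 0, 7)
  D5: (-6, 0, 6) + (0, -1, 1) = (-6, -1, 7)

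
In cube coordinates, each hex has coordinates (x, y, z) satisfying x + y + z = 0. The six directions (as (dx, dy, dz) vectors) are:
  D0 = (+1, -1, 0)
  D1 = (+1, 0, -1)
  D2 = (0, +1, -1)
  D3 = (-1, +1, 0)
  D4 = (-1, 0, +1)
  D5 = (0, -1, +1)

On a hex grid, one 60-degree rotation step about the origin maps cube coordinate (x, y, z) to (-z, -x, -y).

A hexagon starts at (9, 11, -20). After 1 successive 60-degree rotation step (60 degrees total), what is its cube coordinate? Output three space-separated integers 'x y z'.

Start: (9, 11, -20)
Step 1: (9, 11, -20) -> (-(-20), -(9), -(11)) = (20, -9, -11)

Answer: 20 -9 -11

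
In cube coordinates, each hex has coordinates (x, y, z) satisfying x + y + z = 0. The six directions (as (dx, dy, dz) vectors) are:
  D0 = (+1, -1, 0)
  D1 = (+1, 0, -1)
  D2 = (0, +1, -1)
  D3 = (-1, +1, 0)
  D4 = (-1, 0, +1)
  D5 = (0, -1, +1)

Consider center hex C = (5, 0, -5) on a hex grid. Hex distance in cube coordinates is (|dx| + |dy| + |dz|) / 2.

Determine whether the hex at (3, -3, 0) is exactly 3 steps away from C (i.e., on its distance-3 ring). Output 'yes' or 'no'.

Answer: no

Derivation:
|px - cx| = |3 - 5| = 2
|py - cy| = |-3 - 0| = 3
|pz - cz| = |0 - (-5)| = 5
distance = (2+3+5)/2 = 10/2 = 5
radius = 3; distance != radius -> no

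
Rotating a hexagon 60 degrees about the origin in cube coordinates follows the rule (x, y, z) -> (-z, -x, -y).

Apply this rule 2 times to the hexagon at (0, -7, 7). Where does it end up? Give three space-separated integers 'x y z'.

Answer: -7 7 0

Derivation:
Start: (0, -7, 7)
Step 1: (0, -7, 7) -> (-(7), -(0), -(-7)) = (-7, 0, 7)
Step 2: (-7, 0, 7) -> (-(7), -(-7), -(0)) = (-7, 7, 0)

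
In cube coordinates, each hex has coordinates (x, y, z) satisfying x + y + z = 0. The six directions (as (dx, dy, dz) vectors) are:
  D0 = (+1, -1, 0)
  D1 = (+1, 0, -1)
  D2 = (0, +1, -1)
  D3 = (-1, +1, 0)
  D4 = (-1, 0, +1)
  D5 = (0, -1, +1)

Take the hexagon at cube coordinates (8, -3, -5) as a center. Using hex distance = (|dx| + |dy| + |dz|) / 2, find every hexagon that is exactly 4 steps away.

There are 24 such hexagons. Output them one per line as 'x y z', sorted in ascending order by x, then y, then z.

Walk ring at distance 4 from (8, -3, -5):
Start at center + D4*4 = (4, -3, -1)
  hex 0: (4, -3, -1)
  hex 1: (5, -4, -1)
  hex 2: (6, -5, -1)
  hex 3: (7, -6, -1)
  hex 4: (8, -7, -1)
  hex 5: (9, -7, -2)
  hex 6: (10, -7, -3)
  hex 7: (11, -7, -4)
  hex 8: (12, -7, -5)
  hex 9: (12, -6, -6)
  hex 10: (12, -5, -7)
  hex 11: (12, -4, -8)
  hex 12: (12, -3, -9)
  hex 13: (11, -2, -9)
  hex 14: (10, -1, -9)
  hex 15: (9, 0, -9)
  hex 16: (8, 1, -9)
  hex 17: (7, 1, -8)
  hex 18: (6, 1, -7)
  hex 19: (5, 1, -6)
  hex 20: (4, 1, -5)
  hex 21: (4, 0, -4)
  hex 22: (4, -1, -3)
  hex 23: (4, -2, -2)
Sorted: 24 hexes.

Answer: 4 -3 -1
4 -2 -2
4 -1 -3
4 0 -4
4 1 -5
5 -4 -1
5 1 -6
6 -5 -1
6 1 -7
7 -6 -1
7 1 -8
8 -7 -1
8 1 -9
9 -7 -2
9 0 -9
10 -7 -3
10 -1 -9
11 -7 -4
11 -2 -9
12 -7 -5
12 -6 -6
12 -5 -7
12 -4 -8
12 -3 -9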